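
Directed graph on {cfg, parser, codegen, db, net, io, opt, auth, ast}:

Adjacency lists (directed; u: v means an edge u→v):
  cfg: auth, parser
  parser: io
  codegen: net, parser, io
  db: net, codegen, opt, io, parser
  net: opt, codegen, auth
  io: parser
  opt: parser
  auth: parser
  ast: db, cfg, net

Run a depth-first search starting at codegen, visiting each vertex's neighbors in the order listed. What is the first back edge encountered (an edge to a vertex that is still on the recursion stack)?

DFS from codegen (visiting each vertex's neighbors in the order listed); mark gray on enter, black on exit:
codegen gray
  net gray
    opt gray
      parser gray
        io gray
          io→parser: parser is gray → back edge
First back edge: io → parser.

io->parser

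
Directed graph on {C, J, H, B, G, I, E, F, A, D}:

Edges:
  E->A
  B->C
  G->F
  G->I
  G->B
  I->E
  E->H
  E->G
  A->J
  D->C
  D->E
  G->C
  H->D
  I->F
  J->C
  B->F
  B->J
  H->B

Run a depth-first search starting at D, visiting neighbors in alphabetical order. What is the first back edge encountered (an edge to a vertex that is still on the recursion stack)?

DFS from D (visiting neighbors in alphabetical order); mark gray on enter, black on exit:
D gray
  C gray
  C black
  E gray
    A gray
      J gray
        J→C: C black — skip
      J black
    A black
    G gray
      B gray
        B→C: C black — skip
        F gray
        F black
        B→J: J black — skip
      B black
      G→C: C black — skip
      G→F: F black — skip
      I gray
        I→E: E is gray → back edge
First back edge: I → E.

I->E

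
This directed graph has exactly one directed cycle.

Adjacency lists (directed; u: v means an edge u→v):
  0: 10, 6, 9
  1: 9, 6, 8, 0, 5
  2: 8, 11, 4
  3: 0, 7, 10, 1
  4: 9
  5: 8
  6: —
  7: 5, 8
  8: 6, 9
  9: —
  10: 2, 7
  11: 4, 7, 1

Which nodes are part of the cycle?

DFS with gray/black marking from 10:
10 gray
  2 gray
    8 gray
      6 gray
      6 black
      9 gray
      9 black
    8 black
    11 gray
      4 gray
        4→9: 9 black — skip
      4 black
      7 gray
        5 gray
          5→8: 8 black — skip
        5 black
        7→8: 8 black — skip
      7 black
      1 gray
        1→9: 9 black — skip
        1→6: 6 black — skip
        1→8: 8 black — skip
        0 gray
          0→10: 10 is gray → back edge
Back edge closes the cycle 10 → 2 → 11 → 1 → 0 → 10; its vertices are {0, 1, 2, 10, 11}.

0, 1, 2, 10, 11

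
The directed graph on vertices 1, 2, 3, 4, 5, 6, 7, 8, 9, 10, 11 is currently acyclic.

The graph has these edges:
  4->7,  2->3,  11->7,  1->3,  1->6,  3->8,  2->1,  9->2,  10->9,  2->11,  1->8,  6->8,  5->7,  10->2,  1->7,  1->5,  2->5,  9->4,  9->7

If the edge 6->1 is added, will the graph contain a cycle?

Yes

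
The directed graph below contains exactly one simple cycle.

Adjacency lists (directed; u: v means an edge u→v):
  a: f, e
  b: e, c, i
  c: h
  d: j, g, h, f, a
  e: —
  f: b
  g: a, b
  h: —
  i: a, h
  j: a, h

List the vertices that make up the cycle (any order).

DFS with gray/black marking from f:
f gray
  b gray
    e gray
    e black
    c gray
      h gray
      h black
    c black
    i gray
      a gray
        a→f: f is gray → back edge
Back edge closes the cycle f → b → i → a → f; its vertices are {a, b, f, i}.

a, b, f, i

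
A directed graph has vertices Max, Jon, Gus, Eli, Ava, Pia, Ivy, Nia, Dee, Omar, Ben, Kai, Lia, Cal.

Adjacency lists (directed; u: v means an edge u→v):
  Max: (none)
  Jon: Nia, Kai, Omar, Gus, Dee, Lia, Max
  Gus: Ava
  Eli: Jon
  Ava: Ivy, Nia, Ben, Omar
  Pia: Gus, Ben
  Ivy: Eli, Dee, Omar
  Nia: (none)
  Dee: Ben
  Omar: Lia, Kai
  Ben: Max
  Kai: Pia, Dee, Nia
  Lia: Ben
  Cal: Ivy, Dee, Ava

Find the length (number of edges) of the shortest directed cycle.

5

For each vertex v, BFS finds the shortest path from v back to v.
The shortest such closed walk is Ivy → Eli → Jon → Gus → Ava → Ivy, length 5.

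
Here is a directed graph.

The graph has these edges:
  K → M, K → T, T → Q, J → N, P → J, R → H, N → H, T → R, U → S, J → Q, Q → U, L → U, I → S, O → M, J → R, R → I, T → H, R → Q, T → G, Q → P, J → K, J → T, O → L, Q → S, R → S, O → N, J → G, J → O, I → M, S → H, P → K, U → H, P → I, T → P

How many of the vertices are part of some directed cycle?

6

A vertex is on a directed cycle iff it belongs to a strongly connected component of size ≥ 2 (or has a self-loop).
The vertices on cycles are {J, K, P, Q, R, T} — 6 in total.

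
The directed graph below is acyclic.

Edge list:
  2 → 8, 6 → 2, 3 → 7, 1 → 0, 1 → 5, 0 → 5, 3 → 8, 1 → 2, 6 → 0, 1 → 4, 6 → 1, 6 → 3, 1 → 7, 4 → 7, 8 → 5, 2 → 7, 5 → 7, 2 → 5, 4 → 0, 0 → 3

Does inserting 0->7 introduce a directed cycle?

No

Adding 0→7 creates a cycle iff 7 can already reach 0.
Explore from 7: no path reaches 0. The graph stays acyclic.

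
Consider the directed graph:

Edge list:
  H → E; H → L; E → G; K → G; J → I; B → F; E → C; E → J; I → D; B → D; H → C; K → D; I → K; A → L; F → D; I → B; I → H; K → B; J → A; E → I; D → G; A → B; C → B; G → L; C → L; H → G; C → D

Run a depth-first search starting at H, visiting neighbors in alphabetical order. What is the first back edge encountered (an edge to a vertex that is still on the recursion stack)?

DFS from H (visiting neighbors in alphabetical order); mark gray on enter, black on exit:
H gray
  C gray
    B gray
      D gray
        G gray
          L gray
          L black
        G black
      D black
      F gray
        F→D: D black — skip
      F black
    B black
    C→D: D black — skip
    C→L: L black — skip
  C black
  E gray
    E→C: C black — skip
    E→G: G black — skip
    I gray
      I→B: B black — skip
      I→D: D black — skip
      I→H: H is gray → back edge
First back edge: I → H.

I->H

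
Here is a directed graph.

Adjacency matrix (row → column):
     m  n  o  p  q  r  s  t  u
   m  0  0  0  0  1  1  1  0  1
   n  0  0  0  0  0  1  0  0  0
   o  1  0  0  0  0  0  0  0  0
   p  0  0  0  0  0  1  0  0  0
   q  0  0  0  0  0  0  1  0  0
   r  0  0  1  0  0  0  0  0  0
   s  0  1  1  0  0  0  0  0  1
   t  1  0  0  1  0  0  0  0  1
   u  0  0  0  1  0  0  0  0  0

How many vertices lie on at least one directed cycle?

A vertex is on a directed cycle iff it belongs to a strongly connected component of size ≥ 2 (or has a self-loop).
The vertices on cycles are {m, n, o, p, q, r, s, u} — 8 in total.

8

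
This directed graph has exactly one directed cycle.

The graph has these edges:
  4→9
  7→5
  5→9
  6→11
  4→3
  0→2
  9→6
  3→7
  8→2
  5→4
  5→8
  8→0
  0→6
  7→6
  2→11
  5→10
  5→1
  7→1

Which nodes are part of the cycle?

3, 4, 5, 7

DFS with gray/black marking from 5:
5 gray
  8 gray
    2 gray
      11 gray
      11 black
    2 black
    0 gray
      6 gray
        6→11: 11 black — skip
      6 black
      0→2: 2 black — skip
    0 black
  8 black
  1 gray
  1 black
  9 gray
    9→6: 6 black — skip
  9 black
  10 gray
  10 black
  4 gray
    4→9: 9 black — skip
    3 gray
      7 gray
        7→1: 1 black — skip
        7→6: 6 black — skip
        7→5: 5 is gray → back edge
Back edge closes the cycle 5 → 4 → 3 → 7 → 5; its vertices are {3, 4, 5, 7}.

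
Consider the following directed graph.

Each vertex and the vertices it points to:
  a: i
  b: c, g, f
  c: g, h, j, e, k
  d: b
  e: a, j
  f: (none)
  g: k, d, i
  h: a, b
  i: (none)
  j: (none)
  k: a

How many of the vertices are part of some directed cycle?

A vertex is on a directed cycle iff it belongs to a strongly connected component of size ≥ 2 (or has a self-loop).
The vertices on cycles are {b, c, d, g, h} — 5 in total.

5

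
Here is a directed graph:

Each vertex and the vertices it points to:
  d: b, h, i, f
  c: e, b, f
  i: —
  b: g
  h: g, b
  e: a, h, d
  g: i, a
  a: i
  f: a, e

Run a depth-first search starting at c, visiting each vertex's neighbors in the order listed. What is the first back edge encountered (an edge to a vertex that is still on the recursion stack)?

DFS from c (visiting each vertex's neighbors in the order listed); mark gray on enter, black on exit:
c gray
  e gray
    a gray
      i gray
      i black
    a black
    h gray
      g gray
        g→i: i black — skip
        g→a: a black — skip
      g black
      b gray
        b→g: g black — skip
      b black
    h black
    d gray
      d→b: b black — skip
      d→h: h black — skip
      d→i: i black — skip
      f gray
        f→a: a black — skip
        f→e: e is gray → back edge
First back edge: f → e.

f->e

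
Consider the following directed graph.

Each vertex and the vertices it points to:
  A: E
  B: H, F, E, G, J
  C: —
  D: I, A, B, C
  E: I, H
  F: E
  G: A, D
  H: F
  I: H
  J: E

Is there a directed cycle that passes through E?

E is on a cycle iff E can reach itself via ≥1 edge.
E → H → F → E — yes.

Yes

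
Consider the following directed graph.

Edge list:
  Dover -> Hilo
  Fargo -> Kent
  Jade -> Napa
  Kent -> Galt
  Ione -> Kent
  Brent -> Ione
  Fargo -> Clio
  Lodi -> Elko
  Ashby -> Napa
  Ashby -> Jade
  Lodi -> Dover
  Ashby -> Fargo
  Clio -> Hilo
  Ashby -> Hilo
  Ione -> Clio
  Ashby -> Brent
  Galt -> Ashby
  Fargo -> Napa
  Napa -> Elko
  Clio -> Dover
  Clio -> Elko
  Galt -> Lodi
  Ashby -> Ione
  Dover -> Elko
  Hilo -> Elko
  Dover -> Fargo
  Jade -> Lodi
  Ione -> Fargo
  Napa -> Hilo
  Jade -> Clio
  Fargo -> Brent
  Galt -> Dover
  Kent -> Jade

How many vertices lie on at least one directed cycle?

A vertex is on a directed cycle iff it belongs to a strongly connected component of size ≥ 2 (or has a self-loop).
The vertices on cycles are {Clio, Galt, Ione, Jade, Kent, Lodi, Ashby, Brent, Dover, Fargo} — 10 in total.

10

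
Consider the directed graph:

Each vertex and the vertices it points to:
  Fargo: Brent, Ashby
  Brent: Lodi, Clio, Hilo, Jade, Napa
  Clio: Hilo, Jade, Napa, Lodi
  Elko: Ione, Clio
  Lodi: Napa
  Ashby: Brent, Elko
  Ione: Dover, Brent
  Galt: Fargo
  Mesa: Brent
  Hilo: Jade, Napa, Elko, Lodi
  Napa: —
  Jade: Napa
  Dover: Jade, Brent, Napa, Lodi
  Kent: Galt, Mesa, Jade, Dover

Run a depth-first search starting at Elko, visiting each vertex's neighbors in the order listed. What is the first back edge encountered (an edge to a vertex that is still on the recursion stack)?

Hilo→Elko

DFS from Elko (visiting each vertex's neighbors in the order listed); mark gray on enter, black on exit:
Elko gray
  Ione gray
    Dover gray
      Jade gray
        Napa gray
        Napa black
      Jade black
      Brent gray
        Lodi gray
          Lodi→Napa: Napa black — skip
        Lodi black
        Clio gray
          Hilo gray
            Hilo→Jade: Jade black — skip
            Hilo→Napa: Napa black — skip
            Hilo→Elko: Elko is gray → back edge
First back edge: Hilo → Elko.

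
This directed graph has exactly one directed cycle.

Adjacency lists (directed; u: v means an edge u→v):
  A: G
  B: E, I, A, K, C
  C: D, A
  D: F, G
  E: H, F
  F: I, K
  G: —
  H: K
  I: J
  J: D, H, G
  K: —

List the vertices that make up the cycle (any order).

DFS with gray/black marking from I:
I gray
  J gray
    D gray
      F gray
        F→I: I is gray → back edge
Back edge closes the cycle I → J → D → F → I; its vertices are {D, F, I, J}.

D, F, I, J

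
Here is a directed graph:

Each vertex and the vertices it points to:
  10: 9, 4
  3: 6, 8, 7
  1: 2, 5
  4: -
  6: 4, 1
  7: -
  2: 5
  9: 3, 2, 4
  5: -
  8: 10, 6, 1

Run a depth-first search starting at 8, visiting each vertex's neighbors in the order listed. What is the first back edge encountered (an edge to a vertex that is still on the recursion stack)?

3->8

DFS from 8 (visiting each vertex's neighbors in the order listed); mark gray on enter, black on exit:
8 gray
  10 gray
    9 gray
      3 gray
        6 gray
          4 gray
          4 black
          1 gray
            2 gray
              5 gray
              5 black
            2 black
            1→5: 5 black — skip
          1 black
        6 black
        3→8: 8 is gray → back edge
First back edge: 3 → 8.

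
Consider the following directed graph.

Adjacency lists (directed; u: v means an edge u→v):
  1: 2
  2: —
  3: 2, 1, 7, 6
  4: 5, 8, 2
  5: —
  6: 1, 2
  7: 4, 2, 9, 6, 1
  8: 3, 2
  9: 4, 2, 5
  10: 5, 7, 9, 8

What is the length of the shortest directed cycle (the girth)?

4

For each vertex v, BFS finds the shortest path from v back to v.
The shortest such closed walk is 7 → 4 → 8 → 3 → 7, length 4.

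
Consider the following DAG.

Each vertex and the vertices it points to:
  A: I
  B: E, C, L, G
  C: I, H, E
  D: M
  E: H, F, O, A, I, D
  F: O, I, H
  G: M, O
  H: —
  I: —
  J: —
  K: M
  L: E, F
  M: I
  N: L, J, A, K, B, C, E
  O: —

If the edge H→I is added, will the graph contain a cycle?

Adding H→I creates a cycle iff I can already reach H.
Explore from I: no path reaches H. The graph stays acyclic.

No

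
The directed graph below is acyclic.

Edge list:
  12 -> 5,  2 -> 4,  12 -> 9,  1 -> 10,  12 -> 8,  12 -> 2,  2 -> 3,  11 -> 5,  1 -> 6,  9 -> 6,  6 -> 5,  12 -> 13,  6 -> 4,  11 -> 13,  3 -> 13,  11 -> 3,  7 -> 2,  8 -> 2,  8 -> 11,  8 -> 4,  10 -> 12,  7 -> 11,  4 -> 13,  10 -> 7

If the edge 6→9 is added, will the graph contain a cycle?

Adding 6→9 creates a cycle iff 9 can already reach 6.
Path from 9: 9 → 6.
So 9 → … → 6 → 9 is a cycle.

Yes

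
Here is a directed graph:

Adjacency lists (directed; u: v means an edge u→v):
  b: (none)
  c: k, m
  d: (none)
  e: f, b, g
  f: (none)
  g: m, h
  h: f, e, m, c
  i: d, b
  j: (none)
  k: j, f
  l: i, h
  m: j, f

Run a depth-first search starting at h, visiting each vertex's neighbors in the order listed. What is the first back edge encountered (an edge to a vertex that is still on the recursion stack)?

g→h

DFS from h (visiting each vertex's neighbors in the order listed); mark gray on enter, black on exit:
h gray
  f gray
  f black
  e gray
    e→f: f black — skip
    b gray
    b black
    g gray
      m gray
        j gray
        j black
        m→f: f black — skip
      m black
      g→h: h is gray → back edge
First back edge: g → h.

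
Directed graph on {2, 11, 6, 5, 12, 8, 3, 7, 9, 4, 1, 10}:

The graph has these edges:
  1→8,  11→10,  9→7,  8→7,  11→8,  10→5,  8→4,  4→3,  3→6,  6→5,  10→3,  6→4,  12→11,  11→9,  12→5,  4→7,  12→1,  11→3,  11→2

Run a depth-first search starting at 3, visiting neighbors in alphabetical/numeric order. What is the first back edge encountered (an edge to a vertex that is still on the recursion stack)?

4→3

DFS from 3 (visiting neighbors in alphabetical/numeric order); mark gray on enter, black on exit:
3 gray
  6 gray
    4 gray
      4→3: 3 is gray → back edge
First back edge: 4 → 3.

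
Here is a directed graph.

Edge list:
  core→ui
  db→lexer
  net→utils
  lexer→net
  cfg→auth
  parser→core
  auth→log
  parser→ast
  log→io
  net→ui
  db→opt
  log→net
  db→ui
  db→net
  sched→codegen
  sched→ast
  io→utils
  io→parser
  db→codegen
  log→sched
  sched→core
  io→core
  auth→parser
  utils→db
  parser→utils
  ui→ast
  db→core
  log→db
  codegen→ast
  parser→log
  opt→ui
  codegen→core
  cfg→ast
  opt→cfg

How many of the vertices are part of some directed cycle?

A vertex is on a directed cycle iff it belongs to a strongly connected component of size ≥ 2 (or has a self-loop).
The vertices on cycles are {db, io, cfg, log, net, opt, auth, lexer, utils, parser} — 10 in total.

10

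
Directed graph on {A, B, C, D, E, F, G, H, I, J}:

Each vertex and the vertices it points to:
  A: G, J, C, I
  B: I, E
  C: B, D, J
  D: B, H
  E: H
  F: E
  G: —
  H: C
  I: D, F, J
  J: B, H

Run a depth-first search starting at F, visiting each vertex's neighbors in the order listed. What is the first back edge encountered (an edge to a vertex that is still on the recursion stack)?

D→B

DFS from F (visiting each vertex's neighbors in the order listed); mark gray on enter, black on exit:
F gray
  E gray
    H gray
      C gray
        B gray
          I gray
            D gray
              D→B: B is gray → back edge
First back edge: D → B.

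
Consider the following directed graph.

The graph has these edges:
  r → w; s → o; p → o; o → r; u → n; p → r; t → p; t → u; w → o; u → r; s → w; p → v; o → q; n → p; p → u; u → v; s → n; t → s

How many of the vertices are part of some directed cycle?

6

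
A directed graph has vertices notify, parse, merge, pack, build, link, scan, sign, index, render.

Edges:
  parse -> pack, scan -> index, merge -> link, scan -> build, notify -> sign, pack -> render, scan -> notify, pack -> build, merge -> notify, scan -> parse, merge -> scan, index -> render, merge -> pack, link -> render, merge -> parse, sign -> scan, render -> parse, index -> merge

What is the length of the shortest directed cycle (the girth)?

3

For each vertex v, BFS finds the shortest path from v back to v.
The shortest such closed walk is merge → scan → index → merge, length 3.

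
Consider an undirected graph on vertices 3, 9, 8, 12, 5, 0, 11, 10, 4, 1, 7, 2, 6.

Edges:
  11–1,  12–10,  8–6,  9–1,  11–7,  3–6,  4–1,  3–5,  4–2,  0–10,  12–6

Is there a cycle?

No

DFS, tracking each vertex's parent; an edge to a visited non-parent vertex closes a cycle.
Start from 3:
visit 3 (parent –)
  visit 6 (parent 3)
    6–3: parent, skip
    visit 12 (parent 6)
      visit 10 (parent 12)
        10–12: parent, skip
        visit 0 (parent 10)
          0–10: parent, skip
      12–6: parent, skip
    visit 8 (parent 6)
      8–6: parent, skip
  visit 5 (parent 3)
    5–3: parent, skip
visit 9 (parent –)
  visit 1 (parent 9)
    visit 4 (parent 1)
      4–1: parent, skip
      visit 2 (parent 4)
        2–4: parent, skip
    visit 11 (parent 1)
      visit 7 (parent 11)
        7–11: parent, skip
      11–1: parent, skip
    1–9: parent, skip
No non-parent visited neighbor found — the graph is a forest.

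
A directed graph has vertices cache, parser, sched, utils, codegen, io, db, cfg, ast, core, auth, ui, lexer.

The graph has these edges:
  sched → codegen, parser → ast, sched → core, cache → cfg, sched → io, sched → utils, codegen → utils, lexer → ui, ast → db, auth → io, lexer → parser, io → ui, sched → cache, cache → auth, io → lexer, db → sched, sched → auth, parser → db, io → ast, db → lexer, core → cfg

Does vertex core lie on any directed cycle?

No

core lies on a cycle iff there is a path from core back to itself.
Exploring from core, it never reaches itself; equivalently, its strongly connected component is a singleton.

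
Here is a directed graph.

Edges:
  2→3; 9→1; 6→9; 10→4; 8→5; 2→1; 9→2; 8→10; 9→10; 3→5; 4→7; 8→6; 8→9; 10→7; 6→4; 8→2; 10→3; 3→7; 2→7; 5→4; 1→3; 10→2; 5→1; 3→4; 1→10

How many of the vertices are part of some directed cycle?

A vertex is on a directed cycle iff it belongs to a strongly connected component of size ≥ 2 (or has a self-loop).
The vertices on cycles are {1, 2, 3, 5, 10} — 5 in total.

5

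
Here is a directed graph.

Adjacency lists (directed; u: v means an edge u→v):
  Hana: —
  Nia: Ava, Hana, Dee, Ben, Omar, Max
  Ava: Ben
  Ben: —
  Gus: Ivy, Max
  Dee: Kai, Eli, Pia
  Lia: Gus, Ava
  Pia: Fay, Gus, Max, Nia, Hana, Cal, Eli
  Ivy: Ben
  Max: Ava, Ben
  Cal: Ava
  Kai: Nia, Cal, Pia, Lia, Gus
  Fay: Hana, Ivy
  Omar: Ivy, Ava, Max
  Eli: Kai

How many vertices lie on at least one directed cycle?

A vertex is on a directed cycle iff it belongs to a strongly connected component of size ≥ 2 (or has a self-loop).
The vertices on cycles are {Dee, Eli, Kai, Nia, Pia} — 5 in total.

5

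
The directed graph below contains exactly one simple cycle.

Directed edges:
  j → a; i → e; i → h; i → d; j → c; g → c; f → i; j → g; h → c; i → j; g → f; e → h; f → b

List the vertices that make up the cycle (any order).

f, g, i, j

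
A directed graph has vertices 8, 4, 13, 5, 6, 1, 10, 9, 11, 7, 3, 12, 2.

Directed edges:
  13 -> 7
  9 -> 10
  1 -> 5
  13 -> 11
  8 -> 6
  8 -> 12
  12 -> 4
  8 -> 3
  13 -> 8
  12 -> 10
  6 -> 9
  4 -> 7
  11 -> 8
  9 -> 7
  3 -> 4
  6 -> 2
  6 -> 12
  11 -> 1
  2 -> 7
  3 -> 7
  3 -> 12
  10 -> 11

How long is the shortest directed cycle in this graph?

4

For each vertex v, BFS finds the shortest path from v back to v.
The shortest such closed walk is 11 → 8 → 12 → 10 → 11, length 4.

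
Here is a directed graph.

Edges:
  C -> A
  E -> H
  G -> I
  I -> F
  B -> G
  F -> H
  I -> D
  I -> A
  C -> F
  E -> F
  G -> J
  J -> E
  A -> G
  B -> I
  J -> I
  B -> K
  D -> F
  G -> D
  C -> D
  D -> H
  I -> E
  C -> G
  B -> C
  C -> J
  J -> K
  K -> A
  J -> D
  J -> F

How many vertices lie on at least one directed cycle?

A vertex is on a directed cycle iff it belongs to a strongly connected component of size ≥ 2 (or has a self-loop).
The vertices on cycles are {A, G, I, J, K} — 5 in total.

5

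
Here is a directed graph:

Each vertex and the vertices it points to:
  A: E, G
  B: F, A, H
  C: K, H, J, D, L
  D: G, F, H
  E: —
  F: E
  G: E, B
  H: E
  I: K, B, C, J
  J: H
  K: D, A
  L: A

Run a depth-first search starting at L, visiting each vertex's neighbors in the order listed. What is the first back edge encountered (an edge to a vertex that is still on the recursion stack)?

B→A

DFS from L (visiting each vertex's neighbors in the order listed); mark gray on enter, black on exit:
L gray
  A gray
    E gray
    E black
    G gray
      G→E: E black — skip
      B gray
        F gray
          F→E: E black — skip
        F black
        B→A: A is gray → back edge
First back edge: B → A.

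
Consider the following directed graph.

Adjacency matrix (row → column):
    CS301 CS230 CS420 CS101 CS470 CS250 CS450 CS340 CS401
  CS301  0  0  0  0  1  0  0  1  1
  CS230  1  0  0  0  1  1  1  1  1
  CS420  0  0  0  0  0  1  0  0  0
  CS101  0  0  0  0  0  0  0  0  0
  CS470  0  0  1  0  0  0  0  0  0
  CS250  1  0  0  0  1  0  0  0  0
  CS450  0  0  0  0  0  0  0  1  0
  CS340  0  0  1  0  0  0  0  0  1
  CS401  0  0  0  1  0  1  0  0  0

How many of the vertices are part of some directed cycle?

A vertex is on a directed cycle iff it belongs to a strongly connected component of size ≥ 2 (or has a self-loop).
The vertices on cycles are {CS250, CS301, CS340, CS401, CS420, CS470} — 6 in total.

6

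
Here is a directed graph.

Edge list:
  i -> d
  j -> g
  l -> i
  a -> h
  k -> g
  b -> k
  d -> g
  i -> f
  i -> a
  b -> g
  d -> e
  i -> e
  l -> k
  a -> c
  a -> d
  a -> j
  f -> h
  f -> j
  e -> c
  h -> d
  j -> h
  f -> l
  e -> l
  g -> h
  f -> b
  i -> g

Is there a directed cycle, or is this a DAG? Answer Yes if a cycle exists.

DFS with white/gray/black marking, starting from e:
e gray
  c gray
  c black
  l gray
    k gray
      g gray
        h gray
          d gray
            d→e: e is gray → back edge
Back edge found, so a cycle exists: e → l → k → g → h → d → e.

Yes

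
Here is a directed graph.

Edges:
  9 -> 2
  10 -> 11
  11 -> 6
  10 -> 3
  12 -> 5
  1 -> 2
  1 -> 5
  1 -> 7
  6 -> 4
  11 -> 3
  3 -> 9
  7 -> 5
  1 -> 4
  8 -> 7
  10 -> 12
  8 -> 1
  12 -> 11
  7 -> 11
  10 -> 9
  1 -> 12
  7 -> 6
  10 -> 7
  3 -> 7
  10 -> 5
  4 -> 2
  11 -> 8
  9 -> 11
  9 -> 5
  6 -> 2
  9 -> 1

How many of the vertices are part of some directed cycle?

A vertex is on a directed cycle iff it belongs to a strongly connected component of size ≥ 2 (or has a self-loop).
The vertices on cycles are {1, 3, 7, 8, 9, 11, 12} — 7 in total.

7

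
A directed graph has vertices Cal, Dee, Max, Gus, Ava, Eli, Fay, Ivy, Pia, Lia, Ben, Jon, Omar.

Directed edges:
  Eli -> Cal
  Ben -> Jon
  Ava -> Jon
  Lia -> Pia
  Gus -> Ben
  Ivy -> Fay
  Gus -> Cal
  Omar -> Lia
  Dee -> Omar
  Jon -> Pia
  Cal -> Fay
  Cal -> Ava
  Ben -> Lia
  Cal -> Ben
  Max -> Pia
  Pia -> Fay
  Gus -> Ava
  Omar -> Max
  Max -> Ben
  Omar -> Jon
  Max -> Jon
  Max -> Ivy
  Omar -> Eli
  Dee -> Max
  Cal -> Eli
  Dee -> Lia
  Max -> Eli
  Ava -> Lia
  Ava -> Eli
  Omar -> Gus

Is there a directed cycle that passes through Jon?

Jon lies on a cycle iff there is a path from Jon back to itself.
Exploring from Jon, it never reaches itself; equivalently, its strongly connected component is a singleton.

No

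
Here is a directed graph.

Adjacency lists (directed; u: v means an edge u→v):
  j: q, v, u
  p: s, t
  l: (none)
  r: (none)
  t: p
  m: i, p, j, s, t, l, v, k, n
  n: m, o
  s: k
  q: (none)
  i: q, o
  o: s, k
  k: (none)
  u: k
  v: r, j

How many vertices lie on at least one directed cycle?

6

A vertex is on a directed cycle iff it belongs to a strongly connected component of size ≥ 2 (or has a self-loop).
The vertices on cycles are {j, m, n, p, t, v} — 6 in total.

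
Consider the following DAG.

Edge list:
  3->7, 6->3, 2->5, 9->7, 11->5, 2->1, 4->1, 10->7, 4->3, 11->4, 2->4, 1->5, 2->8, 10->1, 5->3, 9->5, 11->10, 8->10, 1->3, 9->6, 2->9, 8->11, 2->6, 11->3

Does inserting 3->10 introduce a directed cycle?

Adding 3→10 creates a cycle iff 10 can already reach 3.
Path from 10: 10 → 1 → 3.
So 10 → … → 3 → 10 is a cycle.

Yes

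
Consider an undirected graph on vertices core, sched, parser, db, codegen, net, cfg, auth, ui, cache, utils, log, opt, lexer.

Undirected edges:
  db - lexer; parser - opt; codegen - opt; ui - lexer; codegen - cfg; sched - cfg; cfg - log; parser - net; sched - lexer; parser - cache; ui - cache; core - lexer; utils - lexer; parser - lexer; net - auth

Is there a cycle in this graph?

DFS, tracking each vertex's parent; an edge to a visited non-parent vertex closes a cycle.
Start from codegen:
visit codegen (parent –)
  visit opt (parent codegen)
    visit parser (parent opt)
      visit lexer (parent parser)
        visit utils (parent lexer)
          utils–lexer: parent, skip
        lexer–parser: parent, skip
        visit db (parent lexer)
          db–lexer: parent, skip
        visit ui (parent lexer)
          visit cache (parent ui)
            cache–ui: parent, skip
            cache–parser: parser visited and ≠ parent → cycle
Cycle: parser – lexer – ui – cache – parser.

Yes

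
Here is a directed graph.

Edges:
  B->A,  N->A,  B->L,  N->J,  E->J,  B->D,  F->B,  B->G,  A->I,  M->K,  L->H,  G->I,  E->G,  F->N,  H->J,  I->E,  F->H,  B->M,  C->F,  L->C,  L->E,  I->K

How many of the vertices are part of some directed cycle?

A vertex is on a directed cycle iff it belongs to a strongly connected component of size ≥ 2 (or has a self-loop).
The vertices on cycles are {B, C, E, F, G, I, L} — 7 in total.

7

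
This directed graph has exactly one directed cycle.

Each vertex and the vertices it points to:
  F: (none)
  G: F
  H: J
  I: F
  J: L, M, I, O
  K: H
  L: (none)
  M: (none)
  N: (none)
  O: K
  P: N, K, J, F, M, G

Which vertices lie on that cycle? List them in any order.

H, J, K, O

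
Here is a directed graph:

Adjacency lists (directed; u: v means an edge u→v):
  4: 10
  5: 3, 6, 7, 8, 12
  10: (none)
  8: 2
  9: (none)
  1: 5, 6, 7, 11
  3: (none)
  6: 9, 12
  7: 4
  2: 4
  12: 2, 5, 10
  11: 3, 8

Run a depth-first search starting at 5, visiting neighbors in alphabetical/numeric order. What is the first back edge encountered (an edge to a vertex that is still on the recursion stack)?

DFS from 5 (visiting neighbors in alphabetical/numeric order); mark gray on enter, black on exit:
5 gray
  3 gray
  3 black
  6 gray
    9 gray
    9 black
    12 gray
      2 gray
        4 gray
          10 gray
          10 black
        4 black
      2 black
      12→5: 5 is gray → back edge
First back edge: 12 → 5.

12→5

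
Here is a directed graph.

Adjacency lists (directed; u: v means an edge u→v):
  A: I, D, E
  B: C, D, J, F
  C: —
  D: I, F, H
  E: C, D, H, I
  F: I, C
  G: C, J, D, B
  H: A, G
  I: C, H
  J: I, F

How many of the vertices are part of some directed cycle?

9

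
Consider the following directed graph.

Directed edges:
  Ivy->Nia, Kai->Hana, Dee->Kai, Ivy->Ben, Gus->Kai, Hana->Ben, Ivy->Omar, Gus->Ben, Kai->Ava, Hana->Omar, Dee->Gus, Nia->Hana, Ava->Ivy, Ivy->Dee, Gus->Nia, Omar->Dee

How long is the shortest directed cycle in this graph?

4

For each vertex v, BFS finds the shortest path from v back to v.
The shortest such closed walk is Kai → Hana → Omar → Dee → Kai, length 4.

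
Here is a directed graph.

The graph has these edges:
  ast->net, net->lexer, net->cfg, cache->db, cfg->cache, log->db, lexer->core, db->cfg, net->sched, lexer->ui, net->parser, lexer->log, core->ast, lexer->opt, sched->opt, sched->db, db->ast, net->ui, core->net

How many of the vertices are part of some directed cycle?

A vertex is on a directed cycle iff it belongs to a strongly connected component of size ≥ 2 (or has a self-loop).
The vertices on cycles are {db, ast, cfg, log, net, core, cache, lexer, sched} — 9 in total.

9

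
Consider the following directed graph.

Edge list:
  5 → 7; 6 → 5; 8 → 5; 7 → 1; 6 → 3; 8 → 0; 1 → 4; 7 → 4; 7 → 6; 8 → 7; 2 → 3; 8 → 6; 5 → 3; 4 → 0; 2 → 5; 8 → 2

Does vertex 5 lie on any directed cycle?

5 is on a cycle iff 5 can reach itself via ≥1 edge.
5 → 7 → 6 → 5 — yes.

Yes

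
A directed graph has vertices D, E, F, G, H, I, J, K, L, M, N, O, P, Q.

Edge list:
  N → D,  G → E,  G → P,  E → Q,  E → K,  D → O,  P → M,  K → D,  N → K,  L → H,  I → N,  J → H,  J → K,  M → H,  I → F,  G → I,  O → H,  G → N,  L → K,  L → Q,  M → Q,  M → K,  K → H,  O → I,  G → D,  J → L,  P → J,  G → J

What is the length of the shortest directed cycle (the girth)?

4

For each vertex v, BFS finds the shortest path from v back to v.
The shortest such closed walk is I → N → D → O → I, length 4.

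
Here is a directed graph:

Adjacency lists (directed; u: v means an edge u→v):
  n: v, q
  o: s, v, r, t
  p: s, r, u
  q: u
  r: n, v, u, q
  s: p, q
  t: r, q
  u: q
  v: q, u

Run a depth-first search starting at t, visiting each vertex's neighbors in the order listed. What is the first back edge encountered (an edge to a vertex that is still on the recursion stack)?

DFS from t (visiting each vertex's neighbors in the order listed); mark gray on enter, black on exit:
t gray
  r gray
    n gray
      v gray
        q gray
          u gray
            u→q: q is gray → back edge
First back edge: u → q.

u→q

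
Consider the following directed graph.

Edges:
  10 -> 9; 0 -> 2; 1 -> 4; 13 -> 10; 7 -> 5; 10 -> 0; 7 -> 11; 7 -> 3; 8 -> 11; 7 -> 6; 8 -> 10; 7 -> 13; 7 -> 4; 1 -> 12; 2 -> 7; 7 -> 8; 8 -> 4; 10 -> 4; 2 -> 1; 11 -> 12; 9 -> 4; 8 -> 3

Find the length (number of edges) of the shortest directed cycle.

For each vertex v, BFS finds the shortest path from v back to v.
The shortest such closed walk is 2 → 7 → 8 → 10 → 0 → 2, length 5.

5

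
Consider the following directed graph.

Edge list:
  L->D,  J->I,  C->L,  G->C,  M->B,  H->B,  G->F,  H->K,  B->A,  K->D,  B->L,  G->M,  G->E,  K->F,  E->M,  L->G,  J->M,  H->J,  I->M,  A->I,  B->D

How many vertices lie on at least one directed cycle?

A vertex is on a directed cycle iff it belongs to a strongly connected component of size ≥ 2 (or has a self-loop).
The vertices on cycles are {A, B, C, E, G, I, L, M} — 8 in total.

8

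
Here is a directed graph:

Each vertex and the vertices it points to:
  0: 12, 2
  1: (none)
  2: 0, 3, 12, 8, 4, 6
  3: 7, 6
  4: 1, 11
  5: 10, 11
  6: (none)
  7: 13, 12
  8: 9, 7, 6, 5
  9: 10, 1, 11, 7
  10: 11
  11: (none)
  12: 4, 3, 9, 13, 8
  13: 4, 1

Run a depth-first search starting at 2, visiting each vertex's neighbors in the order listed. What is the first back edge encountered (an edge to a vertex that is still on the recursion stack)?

7->12

DFS from 2 (visiting each vertex's neighbors in the order listed); mark gray on enter, black on exit:
2 gray
  0 gray
    12 gray
      4 gray
        1 gray
        1 black
        11 gray
        11 black
      4 black
      3 gray
        7 gray
          13 gray
            13→4: 4 black — skip
            13→1: 1 black — skip
          13 black
          7→12: 12 is gray → back edge
First back edge: 7 → 12.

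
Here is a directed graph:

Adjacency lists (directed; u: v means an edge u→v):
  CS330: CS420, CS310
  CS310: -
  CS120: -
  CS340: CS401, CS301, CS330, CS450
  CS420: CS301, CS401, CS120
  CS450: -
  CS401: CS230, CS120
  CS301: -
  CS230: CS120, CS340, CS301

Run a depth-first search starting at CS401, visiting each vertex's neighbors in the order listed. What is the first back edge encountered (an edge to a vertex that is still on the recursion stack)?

DFS from CS401 (visiting each vertex's neighbors in the order listed); mark gray on enter, black on exit:
CS401 gray
  CS230 gray
    CS120 gray
    CS120 black
    CS340 gray
      CS340→CS401: CS401 is gray → back edge
First back edge: CS340 → CS401.

CS340->CS401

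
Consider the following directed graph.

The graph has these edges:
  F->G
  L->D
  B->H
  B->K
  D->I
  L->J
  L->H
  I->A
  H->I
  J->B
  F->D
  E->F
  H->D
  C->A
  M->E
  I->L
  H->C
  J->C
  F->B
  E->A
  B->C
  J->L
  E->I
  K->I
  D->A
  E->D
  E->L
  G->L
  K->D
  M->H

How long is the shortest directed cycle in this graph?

2

For each vertex v, BFS finds the shortest path from v back to v.
The shortest such closed walk is L → J → L, length 2.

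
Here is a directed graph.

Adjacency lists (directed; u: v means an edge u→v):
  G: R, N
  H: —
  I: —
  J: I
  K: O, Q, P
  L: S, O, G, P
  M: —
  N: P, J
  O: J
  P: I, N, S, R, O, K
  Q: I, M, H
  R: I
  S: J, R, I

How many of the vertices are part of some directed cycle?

3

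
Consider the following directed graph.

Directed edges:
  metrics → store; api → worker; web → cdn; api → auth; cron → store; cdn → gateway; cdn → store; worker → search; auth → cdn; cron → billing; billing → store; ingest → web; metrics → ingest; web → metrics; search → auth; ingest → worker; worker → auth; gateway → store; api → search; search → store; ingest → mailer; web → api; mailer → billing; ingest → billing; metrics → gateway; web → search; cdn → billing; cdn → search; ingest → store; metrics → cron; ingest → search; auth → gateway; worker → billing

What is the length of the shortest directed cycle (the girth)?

3

For each vertex v, BFS finds the shortest path from v back to v.
The shortest such closed walk is ingest → web → metrics → ingest, length 3.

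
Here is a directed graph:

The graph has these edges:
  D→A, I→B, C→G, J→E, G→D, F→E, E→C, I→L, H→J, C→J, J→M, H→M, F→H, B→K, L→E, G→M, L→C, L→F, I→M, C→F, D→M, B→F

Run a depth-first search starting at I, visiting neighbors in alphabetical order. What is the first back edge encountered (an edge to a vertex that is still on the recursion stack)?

DFS from I (visiting neighbors in alphabetical order); mark gray on enter, black on exit:
I gray
  B gray
    F gray
      E gray
        C gray
          C→F: F is gray → back edge
First back edge: C → F.

C->F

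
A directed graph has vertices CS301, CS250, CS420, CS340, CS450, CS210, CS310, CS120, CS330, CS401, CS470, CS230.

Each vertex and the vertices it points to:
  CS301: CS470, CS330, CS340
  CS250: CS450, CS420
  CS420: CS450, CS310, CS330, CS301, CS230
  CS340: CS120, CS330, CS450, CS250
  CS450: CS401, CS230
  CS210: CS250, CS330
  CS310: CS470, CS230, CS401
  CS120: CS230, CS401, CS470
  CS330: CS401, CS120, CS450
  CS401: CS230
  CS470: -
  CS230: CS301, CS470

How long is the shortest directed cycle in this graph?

For each vertex v, BFS finds the shortest path from v back to v.
The shortest such closed walk is CS250 → CS420 → CS301 → CS340 → CS250, length 4.

4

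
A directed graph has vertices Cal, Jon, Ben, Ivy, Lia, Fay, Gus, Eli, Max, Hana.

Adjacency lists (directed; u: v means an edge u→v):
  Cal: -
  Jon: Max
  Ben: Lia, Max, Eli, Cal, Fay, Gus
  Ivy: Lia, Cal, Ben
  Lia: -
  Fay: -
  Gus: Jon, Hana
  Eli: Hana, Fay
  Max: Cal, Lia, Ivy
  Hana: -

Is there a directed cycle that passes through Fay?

No

Fay lies on a cycle iff there is a path from Fay back to itself.
Exploring from Fay, it never reaches itself; equivalently, its strongly connected component is a singleton.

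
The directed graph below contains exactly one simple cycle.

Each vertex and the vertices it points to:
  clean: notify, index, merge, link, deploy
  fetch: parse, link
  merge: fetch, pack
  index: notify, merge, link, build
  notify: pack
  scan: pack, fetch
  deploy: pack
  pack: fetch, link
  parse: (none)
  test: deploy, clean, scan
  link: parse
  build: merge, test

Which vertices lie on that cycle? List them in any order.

test, build, clean, index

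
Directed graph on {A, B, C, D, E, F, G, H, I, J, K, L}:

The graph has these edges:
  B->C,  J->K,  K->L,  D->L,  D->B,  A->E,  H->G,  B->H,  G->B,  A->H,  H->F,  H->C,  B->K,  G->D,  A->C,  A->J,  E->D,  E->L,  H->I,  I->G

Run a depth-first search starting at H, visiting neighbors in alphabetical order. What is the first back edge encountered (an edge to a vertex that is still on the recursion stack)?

DFS from H (visiting neighbors in alphabetical order); mark gray on enter, black on exit:
H gray
  C gray
  C black
  F gray
  F black
  G gray
    B gray
      B→C: C black — skip
      B→H: H is gray → back edge
First back edge: B → H.

B→H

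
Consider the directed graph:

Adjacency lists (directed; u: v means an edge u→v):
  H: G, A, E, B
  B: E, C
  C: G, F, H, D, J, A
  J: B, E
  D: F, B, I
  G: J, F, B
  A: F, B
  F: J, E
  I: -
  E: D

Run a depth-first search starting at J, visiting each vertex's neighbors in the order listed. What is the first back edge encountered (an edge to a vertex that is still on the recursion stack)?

F→J

DFS from J (visiting each vertex's neighbors in the order listed); mark gray on enter, black on exit:
J gray
  B gray
    E gray
      D gray
        F gray
          F→J: J is gray → back edge
First back edge: F → J.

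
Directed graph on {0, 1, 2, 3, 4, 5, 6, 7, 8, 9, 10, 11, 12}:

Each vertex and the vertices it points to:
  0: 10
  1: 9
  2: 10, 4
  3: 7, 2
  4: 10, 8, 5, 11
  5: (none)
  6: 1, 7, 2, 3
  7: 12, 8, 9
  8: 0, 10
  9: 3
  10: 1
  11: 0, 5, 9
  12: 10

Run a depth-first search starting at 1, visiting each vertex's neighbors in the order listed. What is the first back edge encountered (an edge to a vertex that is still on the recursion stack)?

DFS from 1 (visiting each vertex's neighbors in the order listed); mark gray on enter, black on exit:
1 gray
  9 gray
    3 gray
      7 gray
        12 gray
          10 gray
            10→1: 1 is gray → back edge
First back edge: 10 → 1.

10->1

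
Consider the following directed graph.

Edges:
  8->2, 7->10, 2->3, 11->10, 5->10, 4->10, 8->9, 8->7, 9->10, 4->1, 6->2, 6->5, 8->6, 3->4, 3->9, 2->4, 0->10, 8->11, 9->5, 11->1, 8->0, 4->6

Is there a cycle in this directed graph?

DFS with white/gray/black marking, starting from 0:
0 gray
  10 gray
  10 black
0 black
1 gray
1 black
2 gray
  3 gray
    4 gray
      4→1: 1 black — skip
      6 gray
        5 gray
          5→10: 10 black — skip
        5 black
        6→2: 2 is gray → back edge
Back edge found, so a cycle exists: 2 → 3 → 4 → 6 → 2.

Yes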